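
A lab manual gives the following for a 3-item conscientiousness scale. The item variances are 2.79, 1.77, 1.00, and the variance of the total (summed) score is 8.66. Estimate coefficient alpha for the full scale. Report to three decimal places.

Σσᵢ² = 2.79 + 1.77 + 1.00 = 5.56
α = (k/(k−1))·(1 − Σσᵢ²/σ²_total) = (3/2)·(1 − 5.56/8.66) = 0.537

α = 0.537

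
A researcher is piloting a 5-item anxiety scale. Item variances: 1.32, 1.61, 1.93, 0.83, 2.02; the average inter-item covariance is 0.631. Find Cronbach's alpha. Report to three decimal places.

Σσ²ᵢ = 1.32 + 1.61 + 1.93 + 0.83 + 2.02 = 7.71
Sum of the 10 distinct covariances = 10 × 0.631 = 6.310
σ²_total = Σσ²ᵢ + 2·Σcov = 7.71 + 2 × 6.310 = 20.330
α = (5/4)·(1 − 7.71/20.330) = 0.776

Cronbach's alpha = 0.776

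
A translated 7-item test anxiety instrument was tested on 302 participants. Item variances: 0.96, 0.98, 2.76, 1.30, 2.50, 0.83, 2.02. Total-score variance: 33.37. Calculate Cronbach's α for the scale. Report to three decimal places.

Σσ²ᵢ = 0.96 + 0.98 + 2.76 + 1.30 + 2.50 + 0.83 + 2.02 = 11.35
α = (k/(k−1))·(1 − Σσ²ᵢ/σ²_T) = (7/6)·(1 − 11.35/33.37) = 0.770

α = 0.770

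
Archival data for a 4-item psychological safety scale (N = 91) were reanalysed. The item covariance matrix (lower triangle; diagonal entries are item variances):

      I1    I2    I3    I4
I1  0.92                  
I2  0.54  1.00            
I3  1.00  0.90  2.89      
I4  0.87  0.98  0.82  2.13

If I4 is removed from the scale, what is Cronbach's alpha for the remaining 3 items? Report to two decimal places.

Remaining items: I1, I2, I3 (k = 3).
Σσ²ᵢ = 0.92 + 1.00 + 2.89 = 4.81
Var(T) = 4.81 + 2 × 2.44 = 9.69
α (item deleted) = (3/2)·(1 − 4.81/9.69) = 0.76

α = 0.76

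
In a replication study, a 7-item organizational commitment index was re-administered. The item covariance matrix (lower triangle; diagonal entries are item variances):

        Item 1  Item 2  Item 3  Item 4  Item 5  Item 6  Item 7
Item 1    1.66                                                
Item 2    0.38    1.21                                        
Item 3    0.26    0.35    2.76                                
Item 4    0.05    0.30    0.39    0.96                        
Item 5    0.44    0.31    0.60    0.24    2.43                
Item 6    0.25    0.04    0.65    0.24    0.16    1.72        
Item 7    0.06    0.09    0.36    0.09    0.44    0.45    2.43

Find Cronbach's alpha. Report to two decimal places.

Σσᵢ² = 1.66 + 1.21 + 2.76 + 0.96 + 2.43 + 1.72 + 2.43 = 13.17
Sum of off-diagonal covariances = 6.15
total variance = 13.17 + 2 × 6.15 = 25.47
α = (k/(k−1))·(1 − Σσᵢ²/total variance) = (7/6)·(1 − 13.17/25.47) = 0.56

α = 0.56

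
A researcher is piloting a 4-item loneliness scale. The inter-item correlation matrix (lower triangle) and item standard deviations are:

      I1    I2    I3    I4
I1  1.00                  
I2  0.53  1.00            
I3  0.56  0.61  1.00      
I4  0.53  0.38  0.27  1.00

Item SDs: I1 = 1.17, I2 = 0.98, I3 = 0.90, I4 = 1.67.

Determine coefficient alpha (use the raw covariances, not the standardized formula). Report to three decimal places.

α = 0.749

Σσ²ᵢ = 1.17² + 0.98² + 0.90² + 1.67² = 5.9282
Covariances σ_ij = r_ij · s_i · s_j:
  σ(I1,I2) = 0.53 × 1.17 × 0.98 = 0.6077
  σ(I1,I3) = 0.56 × 1.17 × 0.90 = 0.5897
  σ(I1,I4) = 0.53 × 1.17 × 1.67 = 1.0356
  σ(I2,I3) = 0.61 × 0.98 × 0.90 = 0.5380
  σ(I2,I4) = 0.38 × 0.98 × 1.67 = 0.6219
  σ(I3,I4) = 0.27 × 0.90 × 1.67 = 0.4058
σ²_T = Σσ²ᵢ + 2·Σσ_ij = 5.9282 + 2 × 3.7987 = 13.5256
α = (4/3)·(1 − 5.9282/13.5256) = 0.749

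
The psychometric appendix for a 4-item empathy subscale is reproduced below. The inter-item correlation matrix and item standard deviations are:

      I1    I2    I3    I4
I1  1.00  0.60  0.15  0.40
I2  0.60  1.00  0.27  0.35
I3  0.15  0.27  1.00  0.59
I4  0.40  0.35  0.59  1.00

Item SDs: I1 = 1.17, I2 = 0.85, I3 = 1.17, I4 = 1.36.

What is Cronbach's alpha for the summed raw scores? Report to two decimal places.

Σσ²ᵢ = 1.17² + 0.85² + 1.17² + 1.36² = 5.3099
Covariances σ_ij = r_ij · s_i · s_j:
  σ(I1,I2) = 0.60 × 1.17 × 0.85 = 0.5967
  σ(I1,I3) = 0.15 × 1.17 × 1.17 = 0.2053
  σ(I1,I4) = 0.40 × 1.17 × 1.36 = 0.6365
  σ(I2,I3) = 0.27 × 0.85 × 1.17 = 0.2685
  σ(I2,I4) = 0.35 × 0.85 × 1.36 = 0.4046
  σ(I3,I4) = 0.59 × 1.17 × 1.36 = 0.9388
σ²_T = Σσ²ᵢ + 2·Σσ_ij = 5.3099 + 2 × 3.0504 = 11.4107
α = (4/3)·(1 − 5.3099/11.4107) = 0.71

α = 0.71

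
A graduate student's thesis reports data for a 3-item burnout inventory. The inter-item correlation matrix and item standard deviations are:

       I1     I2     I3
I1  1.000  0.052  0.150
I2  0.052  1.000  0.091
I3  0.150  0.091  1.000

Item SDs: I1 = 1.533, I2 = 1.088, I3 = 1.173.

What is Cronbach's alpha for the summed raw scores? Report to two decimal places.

Cronbach's alpha = 0.24

Σσ²ᵢ = 1.533² + 1.088² + 1.173² = 4.9098
Covariances σ_ij = r_ij · s_i · s_j:
  σ(I1,I2) = 0.052 × 1.533 × 1.088 = 0.0867
  σ(I1,I3) = 0.150 × 1.533 × 1.173 = 0.2697
  σ(I2,I3) = 0.091 × 1.088 × 1.173 = 0.1161
σ²_T = Σσ²ᵢ + 2·Σσ_ij = 4.9098 + 2 × 0.4725 = 5.8548
α = (3/2)·(1 − 4.9098/5.8548) = 0.24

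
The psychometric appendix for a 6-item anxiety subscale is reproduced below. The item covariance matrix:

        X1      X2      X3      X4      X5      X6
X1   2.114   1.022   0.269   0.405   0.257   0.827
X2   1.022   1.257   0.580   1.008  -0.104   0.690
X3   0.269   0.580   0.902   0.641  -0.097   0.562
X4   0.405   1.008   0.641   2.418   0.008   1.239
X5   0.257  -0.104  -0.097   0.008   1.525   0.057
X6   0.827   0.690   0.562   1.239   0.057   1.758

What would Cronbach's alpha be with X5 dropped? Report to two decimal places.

Remaining items: X1, X2, X3, X4, X6 (k = 5).
ΣVar(i) = 2.114 + 1.257 + 0.902 + 2.418 + 1.758 = 8.449
σ²_total = 8.449 + 2 × 7.243 = 22.935
α (item deleted) = (5/4)·(1 − 8.449/22.935) = 0.79

Cronbach's alpha = 0.79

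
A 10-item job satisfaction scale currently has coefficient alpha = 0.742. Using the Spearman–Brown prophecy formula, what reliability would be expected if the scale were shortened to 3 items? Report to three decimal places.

Length factor m = 3/10 = 0.3000
α' = m·α / (1 − (1−m)·α)
   = 3/10 × 0.742 / (1 − (1 − 3/10) × 0.742)
   = 0.2226 / 0.4806 = 0.463

predicted reliability = 0.463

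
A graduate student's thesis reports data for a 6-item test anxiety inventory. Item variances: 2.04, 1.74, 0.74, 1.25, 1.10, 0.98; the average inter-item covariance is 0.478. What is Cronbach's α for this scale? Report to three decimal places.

Σσᵢ² = 2.04 + 1.74 + 0.74 + 1.25 + 1.10 + 0.98 = 7.85
Sum of the 15 distinct covariances = 15 × 0.478 = 7.170
Var(T) = Σσᵢ² + 2·Σcov = 7.85 + 2 × 7.170 = 22.190
α = (6/5)·(1 − 7.85/22.190) = 0.775

α = 0.775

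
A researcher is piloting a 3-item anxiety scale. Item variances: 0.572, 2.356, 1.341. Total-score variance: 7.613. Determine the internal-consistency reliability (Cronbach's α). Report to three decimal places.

sum of item variances = 0.572 + 2.356 + 1.341 = 4.269
α = (k/(k−1))·(1 − sum of item variances/σ²_T) = (3/2)·(1 − 4.269/7.613) = 0.659

Cronbach's α = 0.659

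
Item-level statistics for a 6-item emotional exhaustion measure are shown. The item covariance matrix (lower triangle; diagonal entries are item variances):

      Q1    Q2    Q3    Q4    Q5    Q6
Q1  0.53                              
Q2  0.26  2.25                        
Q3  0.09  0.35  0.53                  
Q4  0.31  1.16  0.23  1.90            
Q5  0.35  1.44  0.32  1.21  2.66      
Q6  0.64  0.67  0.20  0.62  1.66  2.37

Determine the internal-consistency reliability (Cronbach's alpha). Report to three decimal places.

sum of item variances = 0.53 + 2.25 + 0.53 + 1.90 + 2.66 + 2.37 = 10.24
Σ_{i<j} σ_ij = 9.51
total variance = 10.24 + 2 × 9.51 = 29.26
α = (k/(k−1))·(1 − sum of item variances/total variance) = (6/5)·(1 − 10.24/29.26) = 0.780

α = 0.780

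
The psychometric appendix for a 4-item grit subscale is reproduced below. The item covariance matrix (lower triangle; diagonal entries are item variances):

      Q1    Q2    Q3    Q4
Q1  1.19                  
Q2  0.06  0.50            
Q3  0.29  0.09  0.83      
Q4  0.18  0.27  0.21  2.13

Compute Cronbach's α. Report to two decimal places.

α = 0.43

sum of item variances = 1.19 + 0.50 + 0.83 + 2.13 = 4.65
Sum of off-diagonal covariances = 1.10
total variance = 4.65 + 2 × 1.10 = 6.85
α = (k/(k−1))·(1 − sum of item variances/total variance) = (4/3)·(1 − 4.65/6.85) = 0.43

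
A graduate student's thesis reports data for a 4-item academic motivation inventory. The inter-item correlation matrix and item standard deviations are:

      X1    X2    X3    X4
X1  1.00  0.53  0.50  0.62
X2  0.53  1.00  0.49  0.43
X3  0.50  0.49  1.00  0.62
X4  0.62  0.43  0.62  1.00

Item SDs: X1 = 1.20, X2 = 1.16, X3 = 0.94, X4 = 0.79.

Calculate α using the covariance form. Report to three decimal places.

α = 0.806

Σσ²ᵢ = 1.20² + 1.16² + 0.94² + 0.79² = 4.2933
Covariances σ_ij = r_ij · s_i · s_j:
  σ(X1,X2) = 0.53 × 1.20 × 1.16 = 0.7378
  σ(X1,X3) = 0.50 × 1.20 × 0.94 = 0.5640
  σ(X1,X4) = 0.62 × 1.20 × 0.79 = 0.5878
  σ(X2,X3) = 0.49 × 1.16 × 0.94 = 0.5343
  σ(X2,X4) = 0.43 × 1.16 × 0.79 = 0.3941
  σ(X3,X4) = 0.62 × 0.94 × 0.79 = 0.4604
σ²_T = Σσ²ᵢ + 2·Σσ_ij = 4.2933 + 2 × 3.2784 = 10.8501
α = (4/3)·(1 − 4.2933/10.8501) = 0.806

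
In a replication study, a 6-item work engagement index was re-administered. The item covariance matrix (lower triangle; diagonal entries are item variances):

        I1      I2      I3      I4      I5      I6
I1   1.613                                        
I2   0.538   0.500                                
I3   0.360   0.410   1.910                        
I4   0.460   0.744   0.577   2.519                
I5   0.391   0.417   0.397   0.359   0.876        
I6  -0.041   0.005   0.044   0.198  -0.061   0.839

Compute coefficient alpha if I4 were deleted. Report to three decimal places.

α = 0.577

Remaining items: I1, I2, I3, I5, I6 (k = 5).
ΣVar(i) = 1.613 + 0.500 + 1.910 + 0.876 + 0.839 = 5.738
σ²_T = 5.738 + 2 × 2.460 = 10.658
α (item deleted) = (5/4)·(1 − 5.738/10.658) = 0.577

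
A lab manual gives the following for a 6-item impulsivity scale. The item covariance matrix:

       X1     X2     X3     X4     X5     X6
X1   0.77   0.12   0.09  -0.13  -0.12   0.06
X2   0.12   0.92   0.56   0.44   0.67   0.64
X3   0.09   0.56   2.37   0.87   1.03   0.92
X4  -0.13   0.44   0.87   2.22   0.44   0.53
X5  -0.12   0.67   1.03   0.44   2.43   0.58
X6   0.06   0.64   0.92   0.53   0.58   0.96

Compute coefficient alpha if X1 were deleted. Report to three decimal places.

coefficient alpha = 0.750

Remaining items: X2, X3, X4, X5, X6 (k = 5).
Σσᵢ² = 0.92 + 2.37 + 2.22 + 2.43 + 0.96 = 8.90
Var(T) = 8.90 + 2 × 6.68 = 22.26
α (item deleted) = (5/4)·(1 − 8.90/22.26) = 0.750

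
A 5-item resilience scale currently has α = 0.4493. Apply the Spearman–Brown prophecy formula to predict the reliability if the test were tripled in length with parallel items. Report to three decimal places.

Length factor m = 3
α' = m·α / (1 + (m−1)·α)
   = 3 × 0.4493 / (1 + (3 − 1) × 0.4493)
   = 1.3479 / 1.8986 = 0.710

predicted reliability = 0.710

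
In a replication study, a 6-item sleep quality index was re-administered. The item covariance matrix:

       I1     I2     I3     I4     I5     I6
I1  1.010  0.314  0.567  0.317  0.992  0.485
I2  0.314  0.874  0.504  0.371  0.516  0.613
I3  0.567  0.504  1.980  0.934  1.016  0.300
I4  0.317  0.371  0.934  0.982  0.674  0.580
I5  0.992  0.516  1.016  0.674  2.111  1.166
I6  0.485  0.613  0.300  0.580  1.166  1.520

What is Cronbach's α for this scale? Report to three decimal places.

α = 0.826

sum of item variances = 1.010 + 0.874 + 1.980 + 0.982 + 2.111 + 1.520 = 8.477
Σ_{i<j} σ_ij = 9.349
σ²_T = 8.477 + 2 × 9.349 = 27.175
α = (k/(k−1))·(1 − sum of item variances/σ²_T) = (6/5)·(1 − 8.477/27.175) = 0.826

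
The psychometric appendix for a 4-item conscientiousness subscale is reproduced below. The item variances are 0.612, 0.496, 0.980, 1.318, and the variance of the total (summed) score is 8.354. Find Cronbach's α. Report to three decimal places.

α = 0.790

Σσᵢ² = 0.612 + 0.496 + 0.980 + 1.318 = 3.406
α = (k/(k−1))·(1 − Σσᵢ²/σ²_total) = (4/3)·(1 − 3.406/8.354) = 0.790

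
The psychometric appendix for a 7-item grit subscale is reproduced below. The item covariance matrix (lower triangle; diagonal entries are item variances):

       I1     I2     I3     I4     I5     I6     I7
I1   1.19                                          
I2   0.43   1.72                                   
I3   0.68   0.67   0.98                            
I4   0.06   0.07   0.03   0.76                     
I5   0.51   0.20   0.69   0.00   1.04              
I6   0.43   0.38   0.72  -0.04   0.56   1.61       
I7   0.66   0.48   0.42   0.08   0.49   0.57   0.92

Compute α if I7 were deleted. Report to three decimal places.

Remaining items: I1, I2, I3, I4, I5, I6 (k = 6).
Σσᵢ² = 1.19 + 1.72 + 0.98 + 0.76 + 1.04 + 1.61 = 7.30
σ²_T = 7.30 + 2 × 5.39 = 18.08
α (item deleted) = (6/5)·(1 − 7.30/18.08) = 0.715

α = 0.715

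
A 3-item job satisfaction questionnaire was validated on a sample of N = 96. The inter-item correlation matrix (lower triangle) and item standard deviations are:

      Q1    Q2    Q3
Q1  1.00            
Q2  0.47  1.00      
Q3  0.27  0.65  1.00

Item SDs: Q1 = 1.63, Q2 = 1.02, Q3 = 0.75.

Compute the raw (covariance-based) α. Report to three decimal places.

Σσ²ᵢ = 1.63² + 1.02² + 0.75² = 4.2598
Covariances σ_ij = r_ij · s_i · s_j:
  σ(Q1,Q2) = 0.47 × 1.63 × 1.02 = 0.7814
  σ(Q1,Q3) = 0.27 × 1.63 × 0.75 = 0.3301
  σ(Q2,Q3) = 0.65 × 1.02 × 0.75 = 0.4973
σ²_T = Σσ²ᵢ + 2·Σσ_ij = 4.2598 + 2 × 1.6088 = 7.4774
α = (3/2)·(1 − 4.2598/7.4774) = 0.645

α = 0.645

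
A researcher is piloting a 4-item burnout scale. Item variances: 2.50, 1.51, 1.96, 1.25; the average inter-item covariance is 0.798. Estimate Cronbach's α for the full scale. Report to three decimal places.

sum of item variances = 2.50 + 1.51 + 1.96 + 1.25 = 7.22
Sum of the 6 distinct covariances = 6 × 0.798 = 4.788
σ²_T = sum of item variances + 2·Σcov = 7.22 + 2 × 4.788 = 16.796
α = (4/3)·(1 − 7.22/16.796) = 0.760

α = 0.760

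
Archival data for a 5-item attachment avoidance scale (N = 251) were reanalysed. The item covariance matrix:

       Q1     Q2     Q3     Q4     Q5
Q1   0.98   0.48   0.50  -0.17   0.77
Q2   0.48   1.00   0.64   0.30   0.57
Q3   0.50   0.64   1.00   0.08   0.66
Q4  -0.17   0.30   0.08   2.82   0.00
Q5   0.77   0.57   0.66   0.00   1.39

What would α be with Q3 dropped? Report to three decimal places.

Remaining items: Q1, Q2, Q4, Q5 (k = 4).
ΣVar(i) = 0.98 + 1.00 + 2.82 + 1.39 = 6.19
σ²_T = 6.19 + 2 × 1.95 = 10.09
α (item deleted) = (4/3)·(1 − 6.19/10.09) = 0.515

α = 0.515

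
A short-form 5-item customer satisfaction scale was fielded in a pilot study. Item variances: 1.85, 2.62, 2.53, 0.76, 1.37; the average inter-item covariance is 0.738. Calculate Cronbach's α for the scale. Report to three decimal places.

sum of item variances = 1.85 + 2.62 + 2.53 + 0.76 + 1.37 = 9.13
Sum of the 10 distinct covariances = 10 × 0.738 = 7.380
Var(T) = sum of item variances + 2·Σcov = 9.13 + 2 × 7.380 = 23.890
α = (5/4)·(1 − 9.13/23.890) = 0.772

Cronbach's α = 0.772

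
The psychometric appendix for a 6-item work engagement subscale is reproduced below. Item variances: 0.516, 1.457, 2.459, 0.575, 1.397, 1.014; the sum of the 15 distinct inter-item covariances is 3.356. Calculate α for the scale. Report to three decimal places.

α = 0.570

ΣVar(i) = 0.516 + 1.457 + 2.459 + 0.575 + 1.397 + 1.014 = 7.418
Sum of distinct covariances = 3.356
σ²_T = ΣVar(i) + 2·Σcov = 7.418 + 2 × 3.356 = 14.130
α = (6/5)·(1 − 7.418/14.130) = 0.570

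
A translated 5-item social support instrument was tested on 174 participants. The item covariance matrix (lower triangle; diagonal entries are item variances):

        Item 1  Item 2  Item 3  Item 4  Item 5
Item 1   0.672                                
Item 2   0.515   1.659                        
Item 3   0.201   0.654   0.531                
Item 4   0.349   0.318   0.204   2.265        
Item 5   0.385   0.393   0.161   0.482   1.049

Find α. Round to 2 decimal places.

α = 0.68

Σσ²ᵢ = 0.672 + 1.659 + 0.531 + 2.265 + 1.049 = 6.176
Sum of the distinct covariances = 3.662
σ²_total = 6.176 + 2 × 3.662 = 13.500
α = (k/(k−1))·(1 − Σσ²ᵢ/σ²_total) = (5/4)·(1 − 6.176/13.500) = 0.68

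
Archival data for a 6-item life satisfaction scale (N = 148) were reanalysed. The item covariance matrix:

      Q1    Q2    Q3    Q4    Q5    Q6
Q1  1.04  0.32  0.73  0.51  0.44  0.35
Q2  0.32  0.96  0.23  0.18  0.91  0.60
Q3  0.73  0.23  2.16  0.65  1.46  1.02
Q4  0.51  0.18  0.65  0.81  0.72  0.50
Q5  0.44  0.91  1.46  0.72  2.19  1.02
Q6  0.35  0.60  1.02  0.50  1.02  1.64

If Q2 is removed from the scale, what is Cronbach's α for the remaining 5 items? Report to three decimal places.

Remaining items: Q1, Q3, Q4, Q5, Q6 (k = 5).
ΣVar(i) = 1.04 + 2.16 + 0.81 + 2.19 + 1.64 = 7.84
total variance = 7.84 + 2 × 7.40 = 22.64
α (item deleted) = (5/4)·(1 − 7.84/22.64) = 0.817

Cronbach's α = 0.817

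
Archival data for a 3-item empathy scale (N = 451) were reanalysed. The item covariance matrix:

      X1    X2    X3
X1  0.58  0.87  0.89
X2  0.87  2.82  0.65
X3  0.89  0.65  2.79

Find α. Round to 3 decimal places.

sum of item variances = 0.58 + 2.82 + 2.79 = 6.19
Σ_{i<j} σ_ij = 2.41
σ²_T = 6.19 + 2 × 2.41 = 11.01
α = (k/(k−1))·(1 − sum of item variances/σ²_T) = (3/2)·(1 − 6.19/11.01) = 0.657

α = 0.657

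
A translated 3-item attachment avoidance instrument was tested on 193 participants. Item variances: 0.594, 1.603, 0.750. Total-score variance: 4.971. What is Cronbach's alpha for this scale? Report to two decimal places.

Σσᵢ² = 0.594 + 1.603 + 0.750 = 2.947
α = (k/(k−1))·(1 − Σσᵢ²/Var(T)) = (3/2)·(1 − 2.947/4.971) = 0.61

Cronbach's alpha = 0.61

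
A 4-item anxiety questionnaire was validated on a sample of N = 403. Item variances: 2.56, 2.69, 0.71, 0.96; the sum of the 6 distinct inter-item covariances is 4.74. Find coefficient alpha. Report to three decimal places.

coefficient alpha = 0.771

Σσᵢ² = 2.56 + 2.69 + 0.71 + 0.96 = 6.92
Sum of distinct covariances = 4.74
total variance = Σσᵢ² + 2·Σcov = 6.92 + 2 × 4.74 = 16.40
α = (4/3)·(1 − 6.92/16.40) = 0.771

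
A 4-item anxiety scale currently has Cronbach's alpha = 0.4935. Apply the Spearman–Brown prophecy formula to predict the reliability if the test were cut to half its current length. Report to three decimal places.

Length factor m = 1/2
α' = m·α / (1 − (1−m)·α)
   = 1/2 × 0.4935 / (1 − (1 − 1/2) × 0.4935)
   = 0.2467 / 0.7532 = 0.328

predicted reliability = 0.328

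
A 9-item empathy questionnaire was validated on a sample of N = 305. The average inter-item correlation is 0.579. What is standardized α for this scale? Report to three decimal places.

Standardized α = k·r̄ / (1 + (k−1)·r̄) = 9 × 0.579 / (1 + 8 × 0.579)
  = 5.2110 / 5.6320 = 0.925

α = 0.925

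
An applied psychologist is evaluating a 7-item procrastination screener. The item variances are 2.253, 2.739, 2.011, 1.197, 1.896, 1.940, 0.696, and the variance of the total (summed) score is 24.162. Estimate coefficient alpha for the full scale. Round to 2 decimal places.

coefficient alpha = 0.55

Σσ²ᵢ = 2.253 + 2.739 + 2.011 + 1.197 + 1.896 + 1.940 + 0.696 = 12.732
α = (k/(k−1))·(1 − Σσ²ᵢ/Var(T)) = (7/6)·(1 − 12.732/24.162) = 0.55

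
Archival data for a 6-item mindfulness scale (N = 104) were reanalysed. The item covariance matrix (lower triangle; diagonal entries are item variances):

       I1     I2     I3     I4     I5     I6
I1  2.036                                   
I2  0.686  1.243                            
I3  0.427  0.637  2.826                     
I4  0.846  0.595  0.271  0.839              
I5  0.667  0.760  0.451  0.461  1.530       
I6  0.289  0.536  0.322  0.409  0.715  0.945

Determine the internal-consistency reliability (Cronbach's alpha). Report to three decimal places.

ΣVar(i) = 2.036 + 1.243 + 2.826 + 0.839 + 1.530 + 0.945 = 9.419
Sum of off-diagonal covariances = 8.072
total variance = 9.419 + 2 × 8.072 = 25.563
α = (k/(k−1))·(1 − ΣVar(i)/total variance) = (6/5)·(1 − 9.419/25.563) = 0.758

α = 0.758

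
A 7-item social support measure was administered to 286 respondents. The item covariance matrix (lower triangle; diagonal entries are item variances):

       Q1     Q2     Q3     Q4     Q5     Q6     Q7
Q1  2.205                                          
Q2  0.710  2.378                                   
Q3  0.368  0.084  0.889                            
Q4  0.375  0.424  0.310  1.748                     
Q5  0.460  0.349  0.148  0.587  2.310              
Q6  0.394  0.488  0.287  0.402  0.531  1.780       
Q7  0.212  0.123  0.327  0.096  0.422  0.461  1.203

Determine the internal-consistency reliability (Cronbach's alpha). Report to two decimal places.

ΣVar(i) = 2.205 + 2.378 + 0.889 + 1.748 + 2.310 + 1.780 + 1.203 = 12.513
Sum of off-diagonal covariances = 7.558
Var(T) = 12.513 + 2 × 7.558 = 27.629
α = (k/(k−1))·(1 − ΣVar(i)/Var(T)) = (7/6)·(1 − 12.513/27.629) = 0.64

α = 0.64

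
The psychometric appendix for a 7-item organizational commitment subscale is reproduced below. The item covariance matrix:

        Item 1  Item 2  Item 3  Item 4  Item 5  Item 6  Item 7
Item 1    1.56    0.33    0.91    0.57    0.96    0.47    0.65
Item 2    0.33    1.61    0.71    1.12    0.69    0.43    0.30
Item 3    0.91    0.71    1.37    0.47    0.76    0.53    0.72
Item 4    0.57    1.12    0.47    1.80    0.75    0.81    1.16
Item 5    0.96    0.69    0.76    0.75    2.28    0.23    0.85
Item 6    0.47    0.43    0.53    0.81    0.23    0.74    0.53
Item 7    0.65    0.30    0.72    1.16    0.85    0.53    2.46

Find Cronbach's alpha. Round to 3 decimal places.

ΣVar(i) = 1.56 + 1.61 + 1.37 + 1.80 + 2.28 + 0.74 + 2.46 = 11.82
Sum of the distinct covariances = 13.95
σ²_T = 11.82 + 2 × 13.95 = 39.72
α = (k/(k−1))·(1 − ΣVar(i)/σ²_T) = (7/6)·(1 − 11.82/39.72) = 0.819

α = 0.819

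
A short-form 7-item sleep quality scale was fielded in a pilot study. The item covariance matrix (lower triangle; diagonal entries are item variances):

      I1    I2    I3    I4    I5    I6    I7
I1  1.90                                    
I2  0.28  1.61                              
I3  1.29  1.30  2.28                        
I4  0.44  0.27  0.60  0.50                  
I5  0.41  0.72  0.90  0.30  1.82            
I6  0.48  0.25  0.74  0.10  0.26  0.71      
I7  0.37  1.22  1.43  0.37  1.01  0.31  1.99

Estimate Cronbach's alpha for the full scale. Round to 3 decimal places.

Σσ²ᵢ = 1.90 + 1.61 + 2.28 + 0.50 + 1.82 + 0.71 + 1.99 = 10.81
Sum of the distinct covariances = 13.05
σ²_T = 10.81 + 2 × 13.05 = 36.91
α = (k/(k−1))·(1 − Σσ²ᵢ/σ²_T) = (7/6)·(1 − 10.81/36.91) = 0.825

α = 0.825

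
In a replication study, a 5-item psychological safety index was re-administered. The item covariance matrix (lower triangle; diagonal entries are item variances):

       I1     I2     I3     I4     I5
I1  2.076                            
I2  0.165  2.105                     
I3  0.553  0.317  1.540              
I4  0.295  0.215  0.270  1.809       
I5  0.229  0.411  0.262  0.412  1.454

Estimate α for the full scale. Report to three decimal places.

α = 0.513

ΣVar(i) = 2.076 + 2.105 + 1.540 + 1.809 + 1.454 = 8.984
Sum of the distinct covariances = 3.129
σ²_total = 8.984 + 2 × 3.129 = 15.242
α = (k/(k−1))·(1 − ΣVar(i)/σ²_total) = (5/4)·(1 − 8.984/15.242) = 0.513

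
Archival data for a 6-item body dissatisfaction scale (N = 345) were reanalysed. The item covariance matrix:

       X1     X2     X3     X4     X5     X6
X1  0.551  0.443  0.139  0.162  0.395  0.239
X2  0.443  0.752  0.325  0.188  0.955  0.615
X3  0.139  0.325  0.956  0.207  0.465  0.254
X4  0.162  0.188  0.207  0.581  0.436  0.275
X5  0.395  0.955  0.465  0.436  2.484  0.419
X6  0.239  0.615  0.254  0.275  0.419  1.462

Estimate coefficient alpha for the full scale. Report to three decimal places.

coefficient alpha = 0.743

sum of item variances = 0.551 + 0.752 + 0.956 + 0.581 + 2.484 + 1.462 = 6.786
Sum of off-diagonal covariances = 5.517
Var(T) = 6.786 + 2 × 5.517 = 17.820
α = (k/(k−1))·(1 − sum of item variances/Var(T)) = (6/5)·(1 − 6.786/17.820) = 0.743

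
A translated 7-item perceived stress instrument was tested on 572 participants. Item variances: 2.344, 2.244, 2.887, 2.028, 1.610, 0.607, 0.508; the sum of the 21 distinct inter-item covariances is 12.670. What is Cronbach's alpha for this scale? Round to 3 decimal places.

ΣVar(i) = 2.344 + 2.244 + 2.887 + 2.028 + 1.610 + 0.607 + 0.508 = 12.228
Sum of distinct covariances = 12.670
σ²_total = ΣVar(i) + 2·Σcov = 12.228 + 2 × 12.670 = 37.568
α = (7/6)·(1 − 12.228/37.568) = 0.787

α = 0.787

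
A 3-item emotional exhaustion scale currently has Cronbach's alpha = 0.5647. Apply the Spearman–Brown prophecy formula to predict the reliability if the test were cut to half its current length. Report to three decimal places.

Length factor m = 1/2
α' = m·α / (1 − (1−m)·α)
   = 1/2 × 0.5647 / (1 − (1 − 1/2) × 0.5647)
   = 0.2823 / 0.7177 = 0.393

predicted reliability = 0.393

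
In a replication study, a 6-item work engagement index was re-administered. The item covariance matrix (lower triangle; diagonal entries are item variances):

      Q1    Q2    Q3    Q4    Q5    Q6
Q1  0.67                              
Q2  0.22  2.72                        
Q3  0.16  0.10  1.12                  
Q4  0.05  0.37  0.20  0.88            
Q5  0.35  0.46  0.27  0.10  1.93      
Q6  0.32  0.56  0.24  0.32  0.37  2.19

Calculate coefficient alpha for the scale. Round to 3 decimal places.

α = 0.555

ΣVar(i) = 0.67 + 2.72 + 1.12 + 0.88 + 1.93 + 2.19 = 9.51
Sum of the distinct covariances = 4.09
total variance = 9.51 + 2 × 4.09 = 17.69
α = (k/(k−1))·(1 − ΣVar(i)/total variance) = (6/5)·(1 − 9.51/17.69) = 0.555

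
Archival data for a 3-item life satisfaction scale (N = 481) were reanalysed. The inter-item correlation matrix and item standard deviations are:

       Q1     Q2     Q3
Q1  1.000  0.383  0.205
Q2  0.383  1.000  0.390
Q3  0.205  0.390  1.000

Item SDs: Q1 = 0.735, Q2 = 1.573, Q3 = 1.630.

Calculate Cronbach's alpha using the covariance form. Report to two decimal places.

Σσ²ᵢ = 0.735² + 1.573² + 1.630² = 5.6715
Covariances σ_ij = r_ij · s_i · s_j:
  σ(Q1,Q2) = 0.383 × 0.735 × 1.573 = 0.4428
  σ(Q1,Q3) = 0.205 × 0.735 × 1.630 = 0.2456
  σ(Q2,Q3) = 0.390 × 1.573 × 1.630 = 1.0000
σ²_T = Σσ²ᵢ + 2·Σσ_ij = 5.6715 + 2 × 1.6884 = 9.0483
α = (3/2)·(1 − 5.6715/9.0483) = 0.56

Cronbach's alpha = 0.56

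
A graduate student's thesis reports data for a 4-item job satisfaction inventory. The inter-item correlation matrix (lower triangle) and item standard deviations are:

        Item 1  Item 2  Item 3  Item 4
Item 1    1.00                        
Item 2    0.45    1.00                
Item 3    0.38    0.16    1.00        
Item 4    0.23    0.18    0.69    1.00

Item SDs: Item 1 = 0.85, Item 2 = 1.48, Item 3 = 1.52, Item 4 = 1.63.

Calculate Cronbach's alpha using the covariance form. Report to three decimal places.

Σσ²ᵢ = 0.85² + 1.48² + 1.52² + 1.63² = 7.8802
Covariances σ_ij = r_ij · s_i · s_j:
  σ(Item 1,Item 2) = 0.45 × 0.85 × 1.48 = 0.5661
  σ(Item 1,Item 3) = 0.38 × 0.85 × 1.52 = 0.4910
  σ(Item 1,Item 4) = 0.23 × 0.85 × 1.63 = 0.3187
  σ(Item 2,Item 3) = 0.16 × 1.48 × 1.52 = 0.3599
  σ(Item 2,Item 4) = 0.18 × 1.48 × 1.63 = 0.4342
  σ(Item 3,Item 4) = 0.69 × 1.52 × 1.63 = 1.7095
σ²_T = Σσ²ᵢ + 2·Σσ_ij = 7.8802 + 2 × 3.8794 = 15.6390
α = (4/3)·(1 − 7.8802/15.6390) = 0.661

Cronbach's alpha = 0.661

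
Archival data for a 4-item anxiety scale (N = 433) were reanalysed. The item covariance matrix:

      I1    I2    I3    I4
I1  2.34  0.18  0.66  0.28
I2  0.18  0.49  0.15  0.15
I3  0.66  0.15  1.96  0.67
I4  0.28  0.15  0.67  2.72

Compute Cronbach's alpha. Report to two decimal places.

Σσᵢ² = 2.34 + 0.49 + 1.96 + 2.72 = 7.51
Σ_{i<j} σ_ij = 2.09
Var(T) = 7.51 + 2 × 2.09 = 11.69
α = (k/(k−1))·(1 − Σσᵢ²/Var(T)) = (4/3)·(1 − 7.51/11.69) = 0.48

α = 0.48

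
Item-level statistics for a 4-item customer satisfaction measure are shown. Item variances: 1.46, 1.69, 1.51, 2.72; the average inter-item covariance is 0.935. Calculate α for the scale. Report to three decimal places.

α = 0.804

sum of item variances = 1.46 + 1.69 + 1.51 + 2.72 = 7.38
Sum of the 6 distinct covariances = 6 × 0.935 = 5.610
σ²_total = sum of item variances + 2·Σcov = 7.38 + 2 × 5.610 = 18.600
α = (4/3)·(1 − 7.38/18.600) = 0.804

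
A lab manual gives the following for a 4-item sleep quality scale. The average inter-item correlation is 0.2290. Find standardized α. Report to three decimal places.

Standardized α = k·r̄ / (1 + (k−1)·r̄) = 4 × 0.2290 / (1 + 3 × 0.2290)
  = 0.9160 / 1.6870 = 0.543

α = 0.543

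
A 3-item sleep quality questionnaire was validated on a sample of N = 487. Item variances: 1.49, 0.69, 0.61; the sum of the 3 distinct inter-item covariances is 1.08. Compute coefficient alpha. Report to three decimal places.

ΣVar(i) = 1.49 + 0.69 + 0.61 = 2.79
Sum of distinct covariances = 1.08
σ²_total = ΣVar(i) + 2·Σcov = 2.79 + 2 × 1.08 = 4.95
α = (3/2)·(1 − 2.79/4.95) = 0.655

α = 0.655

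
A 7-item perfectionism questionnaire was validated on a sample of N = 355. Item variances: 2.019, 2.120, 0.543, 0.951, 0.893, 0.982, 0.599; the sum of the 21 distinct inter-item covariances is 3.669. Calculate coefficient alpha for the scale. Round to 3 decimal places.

coefficient alpha = 0.554

Σσᵢ² = 2.019 + 2.120 + 0.543 + 0.951 + 0.893 + 0.982 + 0.599 = 8.107
Sum of distinct covariances = 3.669
σ²_T = Σσᵢ² + 2·Σcov = 8.107 + 2 × 3.669 = 15.445
α = (7/6)·(1 − 8.107/15.445) = 0.554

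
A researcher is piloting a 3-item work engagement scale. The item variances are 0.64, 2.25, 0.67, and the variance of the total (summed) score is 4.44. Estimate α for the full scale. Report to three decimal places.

ΣVar(i) = 0.64 + 2.25 + 0.67 = 3.56
α = (k/(k−1))·(1 − ΣVar(i)/Var(T)) = (3/2)·(1 − 3.56/4.44) = 0.297

α = 0.297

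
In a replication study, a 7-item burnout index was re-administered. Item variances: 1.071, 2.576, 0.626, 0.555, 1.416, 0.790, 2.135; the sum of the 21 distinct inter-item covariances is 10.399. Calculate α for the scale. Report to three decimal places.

Σσᵢ² = 1.071 + 2.576 + 0.626 + 0.555 + 1.416 + 0.790 + 2.135 = 9.169
Sum of distinct covariances = 10.399
σ²_T = Σσᵢ² + 2·Σcov = 9.169 + 2 × 10.399 = 29.967
α = (7/6)·(1 − 9.169/29.967) = 0.810

α = 0.810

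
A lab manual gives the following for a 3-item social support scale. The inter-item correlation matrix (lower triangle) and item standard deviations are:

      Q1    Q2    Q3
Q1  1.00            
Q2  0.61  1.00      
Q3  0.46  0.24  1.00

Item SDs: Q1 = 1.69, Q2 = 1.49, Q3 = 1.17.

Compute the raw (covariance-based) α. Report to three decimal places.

Σσ²ᵢ = 1.69² + 1.49² + 1.17² = 6.4451
Covariances σ_ij = r_ij · s_i · s_j:
  σ(Q1,Q2) = 0.61 × 1.69 × 1.49 = 1.5360
  σ(Q1,Q3) = 0.46 × 1.69 × 1.17 = 0.9096
  σ(Q2,Q3) = 0.24 × 1.49 × 1.17 = 0.4184
σ²_T = Σσ²ᵢ + 2·Σσ_ij = 6.4451 + 2 × 2.8640 = 12.1731
α = (3/2)·(1 − 6.4451/12.1731) = 0.706

α = 0.706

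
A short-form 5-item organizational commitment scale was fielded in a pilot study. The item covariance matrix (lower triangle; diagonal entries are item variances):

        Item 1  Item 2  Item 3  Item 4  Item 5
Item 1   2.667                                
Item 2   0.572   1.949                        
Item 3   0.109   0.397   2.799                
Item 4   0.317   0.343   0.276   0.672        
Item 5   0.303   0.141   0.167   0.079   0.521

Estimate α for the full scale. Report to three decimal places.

α = 0.482

Σσ²ᵢ = 2.667 + 1.949 + 2.799 + 0.672 + 0.521 = 8.608
Σ_{i<j} σ_ij = 2.704
Var(T) = 8.608 + 2 × 2.704 = 14.016
α = (k/(k−1))·(1 − Σσ²ᵢ/Var(T)) = (5/4)·(1 − 8.608/14.016) = 0.482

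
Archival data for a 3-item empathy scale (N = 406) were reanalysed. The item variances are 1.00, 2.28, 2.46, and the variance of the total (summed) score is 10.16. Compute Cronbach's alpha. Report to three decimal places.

Cronbach's alpha = 0.653

sum of item variances = 1.00 + 2.28 + 2.46 = 5.74
α = (k/(k−1))·(1 − sum of item variances/σ²_T) = (3/2)·(1 − 5.74/10.16) = 0.653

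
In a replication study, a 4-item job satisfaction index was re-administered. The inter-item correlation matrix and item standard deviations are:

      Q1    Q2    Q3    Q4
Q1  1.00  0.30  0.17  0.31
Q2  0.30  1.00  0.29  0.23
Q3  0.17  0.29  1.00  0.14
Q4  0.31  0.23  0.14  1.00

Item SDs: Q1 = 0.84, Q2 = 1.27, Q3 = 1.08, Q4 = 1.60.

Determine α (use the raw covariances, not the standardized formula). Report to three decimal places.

α = 0.531

Σσ²ᵢ = 0.84² + 1.27² + 1.08² + 1.60² = 6.0449
Covariances σ_ij = r_ij · s_i · s_j:
  σ(Q1,Q2) = 0.30 × 0.84 × 1.27 = 0.3200
  σ(Q1,Q3) = 0.17 × 0.84 × 1.08 = 0.1542
  σ(Q1,Q4) = 0.31 × 0.84 × 1.60 = 0.4166
  σ(Q2,Q3) = 0.29 × 1.27 × 1.08 = 0.3978
  σ(Q2,Q4) = 0.23 × 1.27 × 1.60 = 0.4674
  σ(Q3,Q4) = 0.14 × 1.08 × 1.60 = 0.2419
σ²_T = Σσ²ᵢ + 2·Σσ_ij = 6.0449 + 2 × 1.9979 = 10.0407
α = (4/3)·(1 − 6.0449/10.0407) = 0.531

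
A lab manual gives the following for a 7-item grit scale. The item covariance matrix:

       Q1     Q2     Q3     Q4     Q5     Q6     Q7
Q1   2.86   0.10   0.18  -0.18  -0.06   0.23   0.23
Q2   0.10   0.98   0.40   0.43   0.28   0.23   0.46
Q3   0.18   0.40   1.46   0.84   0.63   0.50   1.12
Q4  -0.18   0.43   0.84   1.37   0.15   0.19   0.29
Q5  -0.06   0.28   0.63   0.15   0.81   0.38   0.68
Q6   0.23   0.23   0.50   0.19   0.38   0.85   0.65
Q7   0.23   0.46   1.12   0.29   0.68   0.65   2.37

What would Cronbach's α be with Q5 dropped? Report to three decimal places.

Cronbach's α = 0.641

Remaining items: Q1, Q2, Q3, Q4, Q6, Q7 (k = 6).
ΣVar(i) = 2.86 + 0.98 + 1.46 + 1.37 + 0.85 + 2.37 = 9.89
Var(T) = 9.89 + 2 × 5.67 = 21.23
α (item deleted) = (6/5)·(1 − 9.89/21.23) = 0.641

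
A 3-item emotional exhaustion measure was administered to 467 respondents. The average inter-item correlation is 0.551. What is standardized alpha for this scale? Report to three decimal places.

Standardized α = k·r̄ / (1 + (k−1)·r̄) = 3 × 0.551 / (1 + 2 × 0.551)
  = 1.6530 / 2.1020 = 0.786

α = 0.786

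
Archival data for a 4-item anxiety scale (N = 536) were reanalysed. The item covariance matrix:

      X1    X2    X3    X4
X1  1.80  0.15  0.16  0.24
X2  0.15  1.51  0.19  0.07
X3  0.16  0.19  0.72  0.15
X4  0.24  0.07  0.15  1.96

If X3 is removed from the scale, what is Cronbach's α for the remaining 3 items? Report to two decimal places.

α = 0.22

Remaining items: X1, X2, X4 (k = 3).
Σσ²ᵢ = 1.80 + 1.51 + 1.96 = 5.27
Var(T) = 5.27 + 2 × 0.46 = 6.19
α (item deleted) = (3/2)·(1 − 5.27/6.19) = 0.22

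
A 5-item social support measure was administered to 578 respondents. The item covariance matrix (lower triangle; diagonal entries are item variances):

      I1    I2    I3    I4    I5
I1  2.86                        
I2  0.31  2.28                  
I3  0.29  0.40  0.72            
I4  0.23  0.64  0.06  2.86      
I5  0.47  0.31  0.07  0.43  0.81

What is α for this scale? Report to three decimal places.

α = 0.503

Σσ²ᵢ = 2.86 + 2.28 + 0.72 + 2.86 + 0.81 = 9.53
Sum of off-diagonal covariances = 3.21
σ²_T = 9.53 + 2 × 3.21 = 15.95
α = (k/(k−1))·(1 − Σσ²ᵢ/σ²_T) = (5/4)·(1 − 9.53/15.95) = 0.503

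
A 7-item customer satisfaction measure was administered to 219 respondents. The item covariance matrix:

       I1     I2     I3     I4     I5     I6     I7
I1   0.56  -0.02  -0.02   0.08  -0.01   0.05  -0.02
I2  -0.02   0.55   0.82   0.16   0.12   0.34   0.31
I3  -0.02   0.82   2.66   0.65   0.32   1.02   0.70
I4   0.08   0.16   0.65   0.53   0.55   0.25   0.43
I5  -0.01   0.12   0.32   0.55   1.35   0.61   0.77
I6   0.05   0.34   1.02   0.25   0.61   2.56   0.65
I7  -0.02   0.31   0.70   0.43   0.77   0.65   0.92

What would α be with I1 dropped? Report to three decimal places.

α = 0.771

Remaining items: I2, I3, I4, I5, I6, I7 (k = 6).
Σσᵢ² = 0.55 + 2.66 + 0.53 + 1.35 + 2.56 + 0.92 = 8.57
total variance = 8.57 + 2 × 7.70 = 23.97
α (item deleted) = (6/5)·(1 − 8.57/23.97) = 0.771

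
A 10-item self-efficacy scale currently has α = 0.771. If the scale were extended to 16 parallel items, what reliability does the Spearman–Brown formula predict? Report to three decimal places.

predicted reliability = 0.843

Length factor m = 16/10 = 1.6000
α' = m·α / (1 + (m−1)·α)
   = 16/10 × 0.771 / (1 + (16/10 − 1) × 0.771)
   = 1.2336 / 1.4626 = 0.843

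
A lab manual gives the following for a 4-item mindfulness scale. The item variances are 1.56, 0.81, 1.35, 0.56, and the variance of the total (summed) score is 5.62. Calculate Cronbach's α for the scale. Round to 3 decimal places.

Σσ²ᵢ = 1.56 + 0.81 + 1.35 + 0.56 = 4.28
α = (k/(k−1))·(1 − Σσ²ᵢ/Var(T)) = (4/3)·(1 − 4.28/5.62) = 0.318

α = 0.318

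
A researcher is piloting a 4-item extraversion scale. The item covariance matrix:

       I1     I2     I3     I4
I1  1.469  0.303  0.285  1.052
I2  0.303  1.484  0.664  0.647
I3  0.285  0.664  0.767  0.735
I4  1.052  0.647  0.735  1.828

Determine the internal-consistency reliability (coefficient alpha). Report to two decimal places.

Σσᵢ² = 1.469 + 1.484 + 0.767 + 1.828 = 5.548
Σ_{i<j} σ_ij = 3.686
σ²_T = 5.548 + 2 × 3.686 = 12.920
α = (k/(k−1))·(1 − Σσᵢ²/σ²_T) = (4/3)·(1 − 5.548/12.920) = 0.76

α = 0.76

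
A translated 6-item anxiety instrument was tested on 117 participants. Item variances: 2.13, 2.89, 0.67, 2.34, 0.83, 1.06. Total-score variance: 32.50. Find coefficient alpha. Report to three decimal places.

ΣVar(i) = 2.13 + 2.89 + 0.67 + 2.34 + 0.83 + 1.06 = 9.92
α = (k/(k−1))·(1 − ΣVar(i)/Var(T)) = (6/5)·(1 − 9.92/32.50) = 0.834

coefficient alpha = 0.834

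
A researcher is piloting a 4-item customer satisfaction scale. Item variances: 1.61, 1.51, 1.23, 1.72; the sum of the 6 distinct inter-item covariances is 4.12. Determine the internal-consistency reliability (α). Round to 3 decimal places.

Σσᵢ² = 1.61 + 1.51 + 1.23 + 1.72 = 6.07
Sum of distinct covariances = 4.12
total variance = Σσᵢ² + 2·Σcov = 6.07 + 2 × 4.12 = 14.31
α = (4/3)·(1 − 6.07/14.31) = 0.768

α = 0.768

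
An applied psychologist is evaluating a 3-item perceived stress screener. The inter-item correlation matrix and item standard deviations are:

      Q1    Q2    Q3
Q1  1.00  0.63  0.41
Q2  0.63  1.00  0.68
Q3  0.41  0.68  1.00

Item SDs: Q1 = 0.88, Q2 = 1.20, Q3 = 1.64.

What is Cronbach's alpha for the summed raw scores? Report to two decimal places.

α = 0.77

Σσ²ᵢ = 0.88² + 1.20² + 1.64² = 4.9040
Covariances σ_ij = r_ij · s_i · s_j:
  σ(Q1,Q2) = 0.63 × 0.88 × 1.20 = 0.6653
  σ(Q1,Q3) = 0.41 × 0.88 × 1.64 = 0.5917
  σ(Q2,Q3) = 0.68 × 1.20 × 1.64 = 1.3382
σ²_T = Σσ²ᵢ + 2·Σσ_ij = 4.9040 + 2 × 2.5952 = 10.0944
α = (3/2)·(1 − 4.9040/10.0944) = 0.77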